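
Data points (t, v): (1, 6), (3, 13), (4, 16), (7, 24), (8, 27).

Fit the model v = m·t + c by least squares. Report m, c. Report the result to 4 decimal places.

Setting ∂/∂m … = 0 gives: 139·m + 23·c = 493;  23·m + 5·c = 86.
Eliminating c: 5·(row 1) − 23·(row 2) gives 166·m = 5·493 − 23·86 = 487, so m = 487/166.
Then c = (86 − 23·(487/166))/5 = 615/166.

m = 2.9337, c = 3.7048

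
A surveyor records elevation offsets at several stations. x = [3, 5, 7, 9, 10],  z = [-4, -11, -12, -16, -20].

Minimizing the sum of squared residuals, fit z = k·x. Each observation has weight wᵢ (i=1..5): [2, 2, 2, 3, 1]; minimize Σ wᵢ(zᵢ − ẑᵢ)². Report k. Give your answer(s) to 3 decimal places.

k = -1.835

With design matrix A, AᵀWA = [[509]] and AᵀWz = [-934]ᵀ.
k = (-934)/509 = -1.83497.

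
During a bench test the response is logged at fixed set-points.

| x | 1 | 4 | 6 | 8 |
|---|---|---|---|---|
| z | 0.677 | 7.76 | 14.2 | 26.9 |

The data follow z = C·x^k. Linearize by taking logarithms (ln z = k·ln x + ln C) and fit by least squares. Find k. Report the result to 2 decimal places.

Taking logs, ln z = k·ln x + ln C, so regress ln z on ln x.
Σln x = 5.2575, Σ(ln x)² = 9.4563, Σln z = 7.6043, Σln x·ln z = 14.4402.
Normal system: [[9.4563, 5.2575]; [5.2575, 4]]·[k, ln C]ᵀ = [14.4402, 7.6043]ᵀ.
Δ = 9.4563·4 − (5.2575)² = 10.1839; k = (14.4402·4 − 5.2575·7.6043)/10.1839 = 1.74605, ln C = (9.4563·7.6043 − 5.2575·14.4402)/10.1839 = -0.39389.

k = 1.75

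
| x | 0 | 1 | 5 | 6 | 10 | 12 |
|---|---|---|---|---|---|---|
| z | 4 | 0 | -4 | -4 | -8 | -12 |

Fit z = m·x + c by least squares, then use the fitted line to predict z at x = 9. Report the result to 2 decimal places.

Setting ∂/∂m … = 0 gives: 306·m + 34·c = -268;  34·m + 6·c = -24.
Determinant 306·6 − 34² = 680.
m = ((-268)·6 − 34·(-24))/680 = -99/85; c = (306·(-24) − 34·(-268))/680 = 13/5.
At x = 9: ẑ = (-99/85)·(9) + (13/5)·(1) = -134/17.

ẑ = -7.88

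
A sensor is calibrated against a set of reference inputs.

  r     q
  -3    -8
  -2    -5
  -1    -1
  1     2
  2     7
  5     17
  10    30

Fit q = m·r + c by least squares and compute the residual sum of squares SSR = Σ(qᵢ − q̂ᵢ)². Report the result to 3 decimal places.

The normal system AᵀA·[m, c]ᵀ = Aᵀq is [[144, 12]; [12, 7]]·[m, c]ᵀ = [436, 42]ᵀ.
Determinant 144·7 − 12² = 864.
m = (436·7 − 12·42)/864 = 637/216; c = (144·42 − 12·436)/864 = 17/18.
Residuals: -7/72, -5/108, 217/216, -409/216, 17/108, 283/216, -47/108; SSR = 353/54.

SSR = 6.537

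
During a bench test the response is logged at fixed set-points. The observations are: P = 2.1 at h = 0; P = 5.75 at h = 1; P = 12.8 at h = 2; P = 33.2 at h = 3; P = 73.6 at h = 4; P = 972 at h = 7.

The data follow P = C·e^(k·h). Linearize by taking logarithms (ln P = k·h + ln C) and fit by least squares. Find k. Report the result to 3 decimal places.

k = 0.870

Linearized form: ln P = k·h + ln C. From the 6 transformed points,
Sums: Σh = 17.0000, Σ(h)² = 79.0000, Σln P = 19.7211, Σh·ln P = 82.7058.
Normal system: [[79.0000, 17.0000]; [17.0000, 6]]·[k, ln C]ᵀ = [82.7058, 19.7211]ᵀ.
Δ = 79.0000·6 − (17.0000)² = 185.0000; k = (82.7058·6 − 17.0000·19.7211)/185.0000 = 0.87014, ln C = (79.0000·19.7211 − 17.0000·82.7058)/185.0000 = 0.82146.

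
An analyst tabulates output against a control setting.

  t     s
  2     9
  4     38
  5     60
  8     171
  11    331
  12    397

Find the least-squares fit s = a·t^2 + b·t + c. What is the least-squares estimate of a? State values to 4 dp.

MᵀM·[a, b, c]ᵀ = Mᵀs reads: 40370·a + 3768·b + 374·c = 110307;  3768·a + 374·b + 42·c = 10243;  374·a + 42·b + 6·c = 1006.
(Σt^2·t^2 = 40370, Σt^2·t = 3768, Σt^2 = 374, Σt·t = 374, Σt = 42, Σ1 = 6, Σt^2·s = 110307, Σt·s = 10243, Σs = 1006.)
Inverting the 3×3 Gram matrix, [a, b, c]ᵀ = [38047/12626, -208639/63130, 93644/31565]ᵀ.

a = 3.0134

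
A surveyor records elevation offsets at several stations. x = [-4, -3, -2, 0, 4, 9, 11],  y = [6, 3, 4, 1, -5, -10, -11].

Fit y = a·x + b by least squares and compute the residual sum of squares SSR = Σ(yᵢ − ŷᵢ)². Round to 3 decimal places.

SSR = 5.117

From the data, Σx·x = 247, Σx = 15, Σ1 = 7.
Moment sums: Σx·y = -272, Σy = -12.
Eliminating b: 7·(row 1) − 15·(row 2) gives 1504·a = 7·(-272) − 15·(-12) = -1724, so a = -431/376.
Then b = ((-12) − 15·(-431/376))/7 = 279/376.
Residuals: 253/376, -111/94, 363/376, 97/376, -435/376, -20/47, 163/188; SSR = 481/94.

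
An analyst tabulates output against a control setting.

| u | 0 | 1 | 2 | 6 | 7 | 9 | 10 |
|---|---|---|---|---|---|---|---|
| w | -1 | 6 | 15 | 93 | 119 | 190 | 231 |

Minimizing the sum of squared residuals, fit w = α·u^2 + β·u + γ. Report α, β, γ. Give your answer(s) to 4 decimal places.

α = 1.9326, β = 3.7657, γ = -0.3614

With design matrix M, MᵀM = [[20275, 2297, 271]; [2297, 271, 35]; [271, 35, 7]] and Mᵀw = [47735, 5447, 653]ᵀ.
Solving the 3×3 system (Gaussian elimination) gives α = 58447/30243, β = 113887/30243, γ = -3643/10081.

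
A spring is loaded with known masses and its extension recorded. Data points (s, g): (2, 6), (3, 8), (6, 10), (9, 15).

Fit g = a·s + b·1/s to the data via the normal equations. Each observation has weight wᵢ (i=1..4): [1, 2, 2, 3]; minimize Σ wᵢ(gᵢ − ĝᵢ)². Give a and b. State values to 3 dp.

From the data, Σwᵢ·s·s = 337, Σwᵢ·s·1/s = 8, Σwᵢ·1/s·1/s = 61/108.
Right-hand side: Σwᵢ·s·g = 585, Σwᵢ·1/s·g = 50/3.
Determinant 337·(61/108) − 8² = 13645/108.
a = (585·(61/108) − 8·(50/3))/(13645/108) = 4257/2729; b = (337·(50/3) − 8·585)/(13645/108) = 20232/2729.

a = 1.560, b = 7.414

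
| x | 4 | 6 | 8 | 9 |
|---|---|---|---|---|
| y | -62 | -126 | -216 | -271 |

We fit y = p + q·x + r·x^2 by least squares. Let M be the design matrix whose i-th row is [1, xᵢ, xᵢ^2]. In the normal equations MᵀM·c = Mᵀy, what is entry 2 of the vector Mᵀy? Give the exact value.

-5171

Entry 2 ↔ basis x, so (Mᵀy)_{2} = Σᵢ (x)·yᵢ = (4)·(-62) + (6)·(-126) + (8)·(-216) + (9)·(-271) = -5171.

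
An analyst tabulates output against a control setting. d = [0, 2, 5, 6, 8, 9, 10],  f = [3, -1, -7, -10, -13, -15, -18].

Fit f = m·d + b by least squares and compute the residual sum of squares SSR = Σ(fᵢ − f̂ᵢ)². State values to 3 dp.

SSR = 1.172

From the data, Σd·d = 310, Σd = 40, Σ1 = 7.
And Σd·f = -516, Σf = -61.
MᵀM·[m, b]ᵀ = Mᵀf becomes [[310, 40]; [40, 7]]·[m, b]ᵀ = [-516, -61]ᵀ.
Determinant 310·7 − 40² = 570.
m = ((-516)·7 − 40·(-61))/570 = -586/285; b = (310·(-61) − 40·(-516))/570 = 173/57.
Residuals: -2/57, 22/285, 14/57, -199/285, 118/285, 134/285, -9/19; SSR = 334/285.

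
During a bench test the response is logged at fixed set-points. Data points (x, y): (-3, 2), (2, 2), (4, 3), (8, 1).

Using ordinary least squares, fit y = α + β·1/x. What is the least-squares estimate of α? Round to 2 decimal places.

Sums needed: Σ1 = 4, Σ1/x = 13/24, Σ1/x·1/x = 253/576.
Right-hand side: Σy = 8, Σ1/x·y = 29/24.
MᵀM·[α, β]ᵀ = Mᵀy becomes [[4, 13/24]; [13/24, 253/576]]·[α, β]ᵀ = [8, 29/24]ᵀ.
Δ = 4·(253/576) − (13/24)² = 281/192.
α = (8·(253/576) − (13/24)·(29/24))/(281/192) = 549/281; β = (4·(29/24) − (13/24)·8)/(281/192) = 96/281.

α = 1.95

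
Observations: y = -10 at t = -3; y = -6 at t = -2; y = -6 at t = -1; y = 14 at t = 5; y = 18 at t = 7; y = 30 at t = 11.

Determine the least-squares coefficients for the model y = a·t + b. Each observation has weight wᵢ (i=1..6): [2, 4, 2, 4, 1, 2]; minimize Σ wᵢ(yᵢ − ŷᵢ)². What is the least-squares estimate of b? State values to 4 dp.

Compute the Gram sums: Σwᵢ·t·t = 427, Σwᵢ·t = 33, Σwᵢ·1 = 15.
Right-hand side: Σwᵢ·t·y = 1186, Σwᵢ·y = 78.
Normal equations: [[427, 33]; [33, 15]]·[a, b]ᵀ = [1186, 78]ᵀ.
Eliminating b: 15·(row 1) − 33·(row 2) gives 5316·a = 15·1186 − 33·78 = 15216, so a = 1268/443.
Then b = (78 − 33·(1268/443))/15 = -486/443.

b = -1.0971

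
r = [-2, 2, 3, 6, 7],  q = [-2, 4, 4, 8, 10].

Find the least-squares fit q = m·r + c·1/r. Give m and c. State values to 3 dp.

The normal equations are: 102·m + 5·c = 142;  5·m + (1163/1764)·c = 149/21.
(Σr·r = 102, Σr·1/r = 5, Σ1/r·1/r = 1163/1764, Σr·q = 142, Σ1/r·q = 149/21.)
Eliminating c: (1163/1764)·(row 1) − 5·(row 2) gives (12421/294)·m = (1163/1764)·142 − 5·(149/21) = 51283/882, so m = 51283/37263.
Then c = ((149/21) − 5·(51283/37263))/(1163/1764) = 4032/12421.

m = 1.376, c = 0.325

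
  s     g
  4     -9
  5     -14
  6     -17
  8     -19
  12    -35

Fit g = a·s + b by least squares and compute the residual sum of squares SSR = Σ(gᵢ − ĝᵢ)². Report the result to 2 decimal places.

With design matrix A, AᵀA = [[285, 35]; [35, 5]] and Aᵀg = [-780, -94]ᵀ.
Δ = 285·5 − 35² = 200.
a = ((-780)·5 − 35·(-94))/200 = -61/20; b = (285·(-94) − 35·(-780))/200 = 51/20.
Residuals: 13/20, -13/10, -5/4, 57/20, -19/20; SSR = 127/10.

SSR = 12.70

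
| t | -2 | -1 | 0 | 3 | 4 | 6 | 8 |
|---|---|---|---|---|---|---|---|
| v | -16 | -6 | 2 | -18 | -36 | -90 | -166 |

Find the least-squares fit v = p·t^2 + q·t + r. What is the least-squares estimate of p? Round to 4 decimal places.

The normal system MᵀM·[p, q, r]ᵀ = Mᵀv is [[5746, 810, 130]; [810, 130, 18]; [130, 18, 7]]·[p, q, r]ᵀ = [-14672, -2028, -330]ᵀ.
Row-reducing yields p = -19267/6576, q = 5613/2192, r = 563/822.

p = -2.9299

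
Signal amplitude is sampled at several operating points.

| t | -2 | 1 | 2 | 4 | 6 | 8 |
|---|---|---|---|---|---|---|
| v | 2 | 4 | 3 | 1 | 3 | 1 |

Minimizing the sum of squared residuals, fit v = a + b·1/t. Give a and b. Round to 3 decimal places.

a = 1.956, b = 1.470

With design matrix M, MᵀM = [[6, 37/24]; [37/24, 925/576]] and Mᵀv = [14, 43/8]ᵀ.
Determinant 6·(925/576) − (37/24)² = 4181/576.
a = (14·(925/576) − (37/24)·(43/8))/(4181/576) = 221/113; b = (6·(43/8) − (37/24)·14)/(4181/576) = 6144/4181.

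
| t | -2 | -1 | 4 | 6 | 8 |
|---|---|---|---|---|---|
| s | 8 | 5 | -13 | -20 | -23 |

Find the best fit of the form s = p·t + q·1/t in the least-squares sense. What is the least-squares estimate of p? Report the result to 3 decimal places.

p = -3.012

Forming MᵀM = [[121, 5]; [5, 781/576]] and Mᵀs = [-377, -443/24]ᵀ gives MᵀM·[p, q]ᵀ = Mᵀs.
det = 121·(781/576) − 5² = 80101/576.
p = ((-377)·(781/576) − 5·(-443/24))/(80101/576) = -241277/80101; q = (121·(-443/24) − 5·(-377))/(80101/576) = -200712/80101.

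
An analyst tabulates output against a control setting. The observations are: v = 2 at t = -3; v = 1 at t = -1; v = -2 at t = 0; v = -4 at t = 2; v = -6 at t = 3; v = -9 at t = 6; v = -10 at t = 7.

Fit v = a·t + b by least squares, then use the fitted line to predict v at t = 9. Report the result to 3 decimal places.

Forming MᵀM = [[108, 14]; [14, 7]] and Mᵀv = [-157, -28]ᵀ gives MᵀM·[a, b]ᵀ = Mᵀv.
det = 108·7 − 14² = 560.
a = ((-157)·7 − 14·(-28))/560 = -101/80; b = (108·(-28) − 14·(-157))/560 = -59/40.
At t = 9: v̂ = (-101/80)·(9) + (-59/40)·(1) = -1027/80.

v̂ = -12.838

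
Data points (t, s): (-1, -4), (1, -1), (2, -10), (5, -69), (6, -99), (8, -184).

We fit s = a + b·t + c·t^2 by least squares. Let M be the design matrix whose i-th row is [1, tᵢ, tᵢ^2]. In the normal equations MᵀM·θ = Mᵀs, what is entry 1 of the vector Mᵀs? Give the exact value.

-367

Entry 1 ↔ basis 1, so (Mᵀs)_{1} = Σᵢ sᵢ = (1)·(-4) + (1)·(-1) + (1)·(-10) + (1)·(-69) + (1)·(-99) + (1)·(-184) = -367.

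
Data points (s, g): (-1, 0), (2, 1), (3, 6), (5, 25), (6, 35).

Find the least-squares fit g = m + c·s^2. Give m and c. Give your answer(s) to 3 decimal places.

Sums needed: Σ1 = 5, Σs^2 = 75, Σs^2·s^2 = 2019.
Moment sums: Σg = 67, Σs^2·g = 1943.
Normal equations: [[5, 75]; [75, 2019]]·[m, c]ᵀ = [67, 1943]ᵀ.
Eliminating c: 2019·(row 1) − 75·(row 2) gives 4470·m = 2019·67 − 75·1943 = -10452, so m = -1742/745.
Then c = (1943 − 75·(-1742/745))/2019 = 469/447.

m = -2.338, c = 1.049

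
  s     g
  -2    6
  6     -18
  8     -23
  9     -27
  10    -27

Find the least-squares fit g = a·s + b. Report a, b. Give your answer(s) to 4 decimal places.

a = -2.8578, b = -0.0819

AᵀA·[a, b]ᵀ = Aᵀg reads: 285·a + 31·b = -817;  31·a + 5·b = -89.
(Σs·s = 285, Σs = 31, Σ1 = 5, Σs·g = -817, Σg = -89.)
det = 285·5 − 31² = 464.
a = ((-817)·5 − 31·(-89))/464 = -663/232; b = (285·(-89) − 31·(-817))/464 = -19/232.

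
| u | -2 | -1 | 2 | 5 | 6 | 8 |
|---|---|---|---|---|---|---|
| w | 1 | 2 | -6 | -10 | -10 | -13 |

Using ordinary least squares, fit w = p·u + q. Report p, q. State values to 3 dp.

Forming AᵀA = [[134, 18]; [18, 6]] and Aᵀw = [-230, -36]ᵀ gives AᵀA·[p, q]ᵀ = Aᵀw.
Δ = 134·6 − 18² = 480.
p = ((-230)·6 − 18·(-36))/480 = -61/40; q = (134·(-36) − 18·(-230))/480 = -57/40.

p = -1.525, q = -1.425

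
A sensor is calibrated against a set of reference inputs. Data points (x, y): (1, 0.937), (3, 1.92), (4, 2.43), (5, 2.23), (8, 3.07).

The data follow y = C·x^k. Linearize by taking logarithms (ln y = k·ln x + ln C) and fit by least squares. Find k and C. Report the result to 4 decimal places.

Taking logs, ln y = k·ln x + ln C, so regress ln y on ln x.
Over the data: Σln x = 6.1738, Σ(ln x)² = 10.0431, Σln y = 3.3988, Σln x·ln y = 5.5708.
Normal system: [[10.0431, 6.1738]; [6.1738, 5]]·[k, ln C]ᵀ = [5.5708, 3.3988]ᵀ.
Slope k = (n·Σln x·ln y − Σln x·Σln y)/(n·Σ(ln x)² − (Σln x)²) = (5·5.5708 − 6.1738·3.3988)/12.1000 = 0.56779; ln C = (Σln y − k·Σln x)/n = -0.02131, so C = exp(-0.02131) = 0.97891.

k = 0.5678, C = 0.9789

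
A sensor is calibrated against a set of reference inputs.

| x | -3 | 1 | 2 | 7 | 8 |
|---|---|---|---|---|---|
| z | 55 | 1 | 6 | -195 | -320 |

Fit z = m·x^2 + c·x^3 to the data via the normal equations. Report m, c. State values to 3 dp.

From the data, Σx^2·x^2 = 6595, Σx^2·x^3 = 49365, Σx^3·x^3 = 380587.
And Σx^2·z = -29515, Σx^3·z = -232161.
So AᵀA·[m, c]ᵀ = Aᵀz: [[6595, 49365]; [49365, 380587]]·[m, c]ᵀ = [-29515, -232161]ᵀ.
det = 6595·380587 − 49365² = 73068040.
m = ((-29515)·380587 − 49365·(-232161))/73068040 = 669419/214906; c = (6595·(-232161) − 49365·(-29515))/73068040 = -217923/214906.

m = 3.115, c = -1.014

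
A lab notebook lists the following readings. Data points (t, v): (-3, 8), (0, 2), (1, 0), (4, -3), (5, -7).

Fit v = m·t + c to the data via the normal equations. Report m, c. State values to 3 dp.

m = -1.723, c = 2.413

Sums needed: Σt·t = 51, Σt = 7, Σ1 = 5.
And Σt·v = -71, Σv = 0.
Determinant 51·5 − 7² = 206.
m = ((-71)·5 − 7·0)/206 = -355/206; c = (51·0 − 7·(-71))/206 = 497/206.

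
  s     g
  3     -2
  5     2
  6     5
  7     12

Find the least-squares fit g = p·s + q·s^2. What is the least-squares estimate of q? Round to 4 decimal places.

From the data, Σs·s = 119, Σs·s^2 = 711, Σs^2·s^2 = 4403.
For Aᵀg: Σs·g = 118, Σs^2·g = 800.
So AᵀA·[p, q]ᵀ = Aᵀg: [[119, 711]; [711, 4403]]·[p, q]ᵀ = [118, 800]ᵀ.
Eliminating q: 4403·(row 1) − 711·(row 2) gives 18436·p = 4403·118 − 711·800 = -49246, so p = -24623/9218.
Then q = (800 − 711·(-24623/9218))/4403 = 5651/9218.

q = 0.6130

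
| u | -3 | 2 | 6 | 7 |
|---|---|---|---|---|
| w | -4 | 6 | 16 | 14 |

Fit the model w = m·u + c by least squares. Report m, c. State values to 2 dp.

m = 1.97, c = 2.10

Entries of MᵀM: Σu·u = 98, Σu = 12, Σ1 = 4.
Right-hand side: Σu·w = 218, Σw = 32.
So MᵀM·[m, c]ᵀ = Mᵀw: [[98, 12]; [12, 4]]·[m, c]ᵀ = [218, 32]ᵀ.
Δ = 98·4 − 12² = 248.
m = (218·4 − 12·32)/248 = 61/31; c = (98·32 − 12·218)/248 = 65/31.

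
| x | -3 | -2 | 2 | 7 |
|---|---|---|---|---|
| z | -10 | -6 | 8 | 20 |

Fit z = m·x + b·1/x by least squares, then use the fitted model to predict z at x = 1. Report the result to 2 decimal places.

ẑ = 5.87

With design matrix A, AᵀA = [[66, 4]; [4, 557/882]] and Aᵀz = [198, 277/21]ᵀ.
Δ = 66·(557/882) − 4² = 3775/147.
m = (198·(557/882) − 4·(277/21))/(3775/147) = 425/151; b = (66·(277/21) − 4·198)/(3775/147) = 462/151.
At x = 1: ẑ = (425/151)·(1) + (462/151)·(1) = 887/151.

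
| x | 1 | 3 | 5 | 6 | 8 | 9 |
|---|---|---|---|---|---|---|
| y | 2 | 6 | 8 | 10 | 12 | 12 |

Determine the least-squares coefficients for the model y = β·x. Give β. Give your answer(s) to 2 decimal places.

Setting ∂/∂β … = 0 gives: 216·β = 324.
(Σx·x = 216, Σx·y = 324.)
β = 324/216 = 1.5.

β = 1.50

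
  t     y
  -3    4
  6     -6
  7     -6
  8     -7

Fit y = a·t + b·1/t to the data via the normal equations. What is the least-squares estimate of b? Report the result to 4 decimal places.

The normal system XᵀX·[a, b]ᵀ = Xᵀy is [[158, 4]; [4, 4937/28224]]·[a, b]ᵀ = [-146, -683/168]ᵀ.
Eliminating b: (4937/28224)·(row 1) − 4·(row 2) gives (164231/14112)·a = (4937/28224)·(-146) − 4·(-683/168) = -130913/14112, so a = -130913/164231.
Then b = ((-683/168) − 4·(-130913/164231))/(4937/28224) = -823368/164231.

b = -5.0135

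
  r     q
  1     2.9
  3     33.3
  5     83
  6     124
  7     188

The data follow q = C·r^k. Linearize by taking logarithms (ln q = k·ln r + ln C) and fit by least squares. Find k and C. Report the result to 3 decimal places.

k = 2.108, C = 2.981

Taking logs, ln q = k·ln r + ln C, so regress ln q on ln r.
Σln r = 6.4457, Σ(ln r)² = 10.7942, Σln q = 19.0458, Σln r·ln q = 29.7895.
Normal system: [[10.7942, 6.4457]; [6.4457, 5]]·[k, ln C]ᵀ = [29.7895, 19.0458]ᵀ.
Solving (det = 12.4237): k = 2.10754, ln C = 1.09224, so C = exp(1.09224) = 2.98095.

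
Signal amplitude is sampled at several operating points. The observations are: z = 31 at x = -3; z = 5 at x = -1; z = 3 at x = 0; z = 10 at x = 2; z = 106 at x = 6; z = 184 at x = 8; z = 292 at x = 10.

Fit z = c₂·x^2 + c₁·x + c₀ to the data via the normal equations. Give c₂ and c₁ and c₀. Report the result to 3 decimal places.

c₂ = 2.986, c₁ = -0.865, c₀ = 1.564

Forming AᵀA = [[15490, 1708, 214]; [1708, 214, 22]; [214, 22, 7]] and Aᵀz = [45116, 4950, 631]ᵀ gives AᵀA·[c₂, c₁, c₀]ᵀ = Aᵀz.
Row-reducing yields c₂ = 130089/43561, c₁ = -113048/130683, c₀ = 204413/130683.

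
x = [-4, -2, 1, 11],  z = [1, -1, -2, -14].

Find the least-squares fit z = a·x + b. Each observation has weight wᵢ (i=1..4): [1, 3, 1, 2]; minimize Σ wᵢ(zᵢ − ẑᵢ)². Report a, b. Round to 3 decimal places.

MᵀWM·[a, b]ᵀ = MᵀWz reads: 271·a + 13·b = -308;  13·a + 7·b = -32.
(Σwᵢ·x·x = 271, Σwᵢ·x = 13, Σwᵢ·1 = 7, Σwᵢ·x·z = -308, Σwᵢ·z = -32.)
Eliminating b: 7·(row 1) − 13·(row 2) gives 1728·a = 7·(-308) − 13·(-32) = -1740, so a = -145/144.
Then b = ((-32) − 13·(-145/144))/7 = -389/144.

a = -1.007, b = -2.701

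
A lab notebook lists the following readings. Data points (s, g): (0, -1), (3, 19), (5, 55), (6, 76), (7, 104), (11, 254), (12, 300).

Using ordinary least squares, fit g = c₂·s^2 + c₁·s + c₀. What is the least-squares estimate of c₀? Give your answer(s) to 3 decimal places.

Compute the Gram sums: Σs^2·s^2 = 39780, Σs^2·s = 3770, Σs^2 = 384, Σs·s = 384, Σs = 44, Σ1 = 7.
Moment sums: Σs^2·g = 83312, Σs·g = 7910, Σg = 807.
MᵀM·[c₂, c₁, c₀]ᵀ = Mᵀg becomes [[39780, 3770, 384]; [3770, 384, 44]; [384, 44, 7]]·[c₂, c₁, c₀]ᵀ = [83312, 7910, 807]ᵀ.
Solving the 3×3 system (Gaussian elimination) gives c₂ = 12879/6367, c₁ = 261758/299249, c₀ = -351943/299249.

c₀ = -1.176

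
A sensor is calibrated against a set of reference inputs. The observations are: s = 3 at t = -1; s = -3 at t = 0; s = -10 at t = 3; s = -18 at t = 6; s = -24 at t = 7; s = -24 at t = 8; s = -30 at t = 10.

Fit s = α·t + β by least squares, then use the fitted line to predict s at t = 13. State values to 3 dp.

ŝ = -39.279

The normal equations are: 259·α + 33·β = -801;  33·α + 7·β = -106.
det = 259·7 − 33² = 724.
α = ((-801)·7 − 33·(-106))/724 = -2109/724; β = (259·(-106) − 33·(-801))/724 = -1021/724.
At t = 13: ŝ = (-2109/724)·(13) + (-1021/724)·(1) = -14219/362.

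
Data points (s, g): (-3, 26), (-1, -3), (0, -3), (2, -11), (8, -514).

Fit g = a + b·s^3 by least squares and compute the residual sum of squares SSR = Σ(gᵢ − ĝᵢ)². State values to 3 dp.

SSR = 4.880

AᵀA·[a, b]ᵀ = Aᵀg reads: 5·a + 492·b = -505;  492·a + 262938·b = -263955.
(Σ1 = 5, Σs^3 = 492, Σs^3·s^3 = 262938, Σg = -505, Σs^3·g = -263955.)
det = 5·262938 − 492² = 1072626.
a = ((-505)·262938 − 492·(-263955))/1072626 = -25595/9409; b = (5·(-263955) − 492·(-505))/1072626 = -18795/18818.
Residuals: 32993/18818, -24059/18818, -2632/9409, -2724/9409, 889/9409; SSR = 91823/18818.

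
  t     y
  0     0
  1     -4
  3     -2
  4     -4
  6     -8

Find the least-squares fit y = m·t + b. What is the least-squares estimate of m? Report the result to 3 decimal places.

Sums needed: Σt·t = 62, Σt = 14, Σ1 = 5.
Moment sums: Σt·y = -74, Σy = -18.
MᵀM·[m, b]ᵀ = Mᵀy becomes [[62, 14]; [14, 5]]·[m, b]ᵀ = [-74, -18]ᵀ.
Eliminating b: 5·(row 1) − 14·(row 2) gives 114·m = 5·(-74) − 14·(-18) = -118, so m = -59/57.
Then b = ((-18) − 14·(-59/57))/5 = -40/57.

m = -1.035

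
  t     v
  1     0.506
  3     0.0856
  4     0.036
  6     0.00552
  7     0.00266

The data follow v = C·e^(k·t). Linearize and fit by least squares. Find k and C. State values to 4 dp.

Linearized form: ln v = k·t + ln C. From the 5 transformed points,
XᵀX = [[111.0000, 21.0000]; [21.0000, 5]], rhs = [-94.0546, -17.5923]ᵀ  (here Σt = 21.0000, Σ(t)² = 111.0000, Σln v = -17.5923, Σt·ln v = -94.0546).
Solving (det = 114.0000): k = -0.88451, ln C = 0.19648, so C = exp(0.19648) = 1.21711.

k = -0.8845, C = 1.2171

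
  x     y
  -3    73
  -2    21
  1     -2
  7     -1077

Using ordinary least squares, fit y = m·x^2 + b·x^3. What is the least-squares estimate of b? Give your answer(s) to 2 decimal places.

Normal-equation sums: Σx^2·x^2 = 2499, Σx^2·x^3 = 16533, Σx^3·x^3 = 118443.
Right-hand side: Σx^2·y = -52034, Σx^3·y = -371552.
So AᵀA·[m, b]ᵀ = Aᵀy: [[2499, 16533]; [16533, 118443]]·[m, b]ᵀ = [-52034, -371552]ᵀ.
Determinant 2499·118443 − 16533² = 22648968.
m = ((-52034)·118443 − 16533·(-371552))/22648968 = -3365641/3774828; b = (2499·(-371552) − 16533·(-52034))/22648968 = -11371721/3774828.

b = -3.01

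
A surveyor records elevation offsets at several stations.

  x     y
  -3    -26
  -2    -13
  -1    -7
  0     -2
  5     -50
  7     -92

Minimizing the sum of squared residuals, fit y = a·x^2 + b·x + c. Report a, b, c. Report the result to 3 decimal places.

With design matrix M, MᵀM = [[3124, 432, 88]; [432, 88, 6]; [88, 6, 6]] and Mᵀy = [-6051, -783, -190]ᵀ.
Inverting the 3×3 Gram matrix, [a, b, c]ᵀ = [-95525/47996, 26823/23998, -86243/23998]ᵀ.

a = -1.990, b = 1.118, c = -3.594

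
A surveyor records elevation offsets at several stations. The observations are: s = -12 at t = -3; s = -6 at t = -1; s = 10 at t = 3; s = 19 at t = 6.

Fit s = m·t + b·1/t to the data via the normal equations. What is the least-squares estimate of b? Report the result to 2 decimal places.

b = 3.10

Forming AᵀA = [[55, 4]; [4, 5/4]] and Aᵀs = [186, 33/2]ᵀ gives AᵀA·[m, b]ᵀ = Aᵀs.
Eliminating b: (5/4)·(row 1) − 4·(row 2) gives (211/4)·m = (5/4)·186 − 4·(33/2) = 333/2, so m = 666/211.
Then b = ((33/2) − 4·(666/211))/(5/4) = 654/211.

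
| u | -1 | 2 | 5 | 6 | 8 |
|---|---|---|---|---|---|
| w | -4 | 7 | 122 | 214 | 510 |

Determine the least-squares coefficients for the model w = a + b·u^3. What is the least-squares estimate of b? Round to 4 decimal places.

b = 1.0003

Compute the Gram sums: Σ1 = 5, Σu^3 = 860, Σu^3·u^3 = 324490.
And Σw = 849, Σu^3·w = 322654.
Determinant 5·324490 − 860² = 882850.
a = (849·324490 − 860·322654)/882850 = -199043/88285; b = (5·322654 − 860·849)/882850 = 88313/88285.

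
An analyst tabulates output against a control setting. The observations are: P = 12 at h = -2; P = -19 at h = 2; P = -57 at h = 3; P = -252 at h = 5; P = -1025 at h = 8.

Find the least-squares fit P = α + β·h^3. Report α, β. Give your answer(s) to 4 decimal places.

Entries of MᵀM: Σ1 = 5, Σh^3 = 664, Σh^3·h^3 = 278626.
Moment sums: ΣP = -1341, Σh^3·P = -558087.
Determinant 5·278626 − 664² = 952234.
α = ((-1341)·278626 − 664·(-558087))/952234 = -1533849/476117; β = (5·(-558087) − 664·(-1341))/952234 = -1900011/952234.

α = -3.2216, β = -1.9953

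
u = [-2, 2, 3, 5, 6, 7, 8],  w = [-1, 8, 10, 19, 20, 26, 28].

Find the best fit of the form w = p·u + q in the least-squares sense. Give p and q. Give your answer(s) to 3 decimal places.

p = 3.010, q = 3.244

Normal-equation sums: Σu·u = 191, Σu = 29, Σ1 = 7.
And Σu·w = 669, Σw = 110.
Normal equations: [[191, 29]; [29, 7]]·[p, q]ᵀ = [669, 110]ᵀ.
Determinant 191·7 − 29² = 496.
p = (669·7 − 29·110)/496 = 1493/496; q = (191·110 − 29·669)/496 = 1609/496.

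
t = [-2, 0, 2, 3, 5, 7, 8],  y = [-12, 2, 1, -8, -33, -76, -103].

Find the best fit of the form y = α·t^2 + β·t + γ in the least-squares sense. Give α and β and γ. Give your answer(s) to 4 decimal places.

Forming XᵀX = [[7235, 1007, 155]; [1007, 155, 23]; [155, 23, 7]] and Xᵀy = [-11257, -1519, -229]ᵀ gives XᵀX·[α, β, γ]ᵀ = Xᵀy.
Row-reducing yields α = -32035/15848, β = 47787/15848, γ = 8469/3962.

α = -2.0214, β = 3.0153, γ = 2.1376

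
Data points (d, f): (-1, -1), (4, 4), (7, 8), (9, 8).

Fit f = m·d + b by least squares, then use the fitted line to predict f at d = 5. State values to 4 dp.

f̂ = 4.9912

The normal system MᵀM·[m, b]ᵀ = Mᵀf is [[147, 19]; [19, 4]]·[m, b]ᵀ = [145, 19]ᵀ.
Δ = 147·4 − 19² = 227.
m = (145·4 − 19·19)/227 = 219/227; b = (147·19 − 19·145)/227 = 38/227.
At d = 5: f̂ = (219/227)·(5) + (38/227)·(1) = 1133/227.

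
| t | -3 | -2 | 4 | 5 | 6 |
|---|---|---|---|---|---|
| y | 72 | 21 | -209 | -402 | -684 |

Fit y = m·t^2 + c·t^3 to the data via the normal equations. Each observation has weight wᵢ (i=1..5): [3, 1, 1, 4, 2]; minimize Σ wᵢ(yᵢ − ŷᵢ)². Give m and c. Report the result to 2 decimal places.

m = -1.04, c = -3.00

Forming AᵀWA = [[5607, 28315]; [28315, 162159]] and AᵀWy = [-90764, -515864]ᵀ gives AᵀWA·[m, c]ᵀ = AᵀWy.
Δ = 5607·162159 − 28315² = 107486288.
m = ((-90764)·162159 − 28315·(-515864))/107486288 = -27877579/26871572; c = (5607·(-515864) − 28315·(-90764))/107486288 = -11516671/3838796.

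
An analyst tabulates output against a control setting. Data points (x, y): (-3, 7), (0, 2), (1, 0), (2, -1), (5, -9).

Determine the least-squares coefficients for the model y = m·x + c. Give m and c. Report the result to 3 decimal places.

Normal-equation sums: Σx·x = 39, Σx = 5, Σ1 = 5.
Moment sums: Σx·y = -68, Σy = -1.
Determinant 39·5 − 5² = 170.
m = ((-68)·5 − 5·(-1))/170 = -67/34; c = (39·(-1) − 5·(-68))/170 = 301/170.

m = -1.971, c = 1.771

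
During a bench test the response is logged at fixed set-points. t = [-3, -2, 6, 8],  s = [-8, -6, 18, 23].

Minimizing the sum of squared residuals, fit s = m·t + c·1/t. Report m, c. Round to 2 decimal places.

Compute the Gram sums: Σt·t = 113, Σt·1/t = 4, Σ1/t·1/t = 233/576.
Moment sums: Σt·s = 328, Σ1/t·s = 277/24.
Normal equations: [[113, 4]; [4, 233/576]]·[m, c]ᵀ = [328, 277/24]ᵀ.
Eliminating c: (233/576)·(row 1) − 4·(row 2) gives (17113/576)·m = (233/576)·328 − 4·(277/24) = 6229/72, so m = 49832/17113.
Then c = ((277/24) − 4·(49832/17113))/(233/576) = -4488/17113.

m = 2.91, c = -0.26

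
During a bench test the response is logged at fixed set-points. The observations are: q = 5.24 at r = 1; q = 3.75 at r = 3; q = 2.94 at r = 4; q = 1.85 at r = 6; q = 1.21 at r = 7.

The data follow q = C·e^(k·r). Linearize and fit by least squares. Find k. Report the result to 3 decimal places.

k = -0.240

Linearized form: ln q = k·r + ln C. From the 5 transformed points,
Sums: Σr = 21.0000, Σ(r)² = 111.0000, Σln q = 4.8623, Σr·ln q = 14.9607.
Normal system: [[111.0000, 21.0000]; [21.0000, 5]]·[k, ln C]ᵀ = [14.9607, 4.8623]ᵀ.
Solving (det = 114.0000): k = -0.23952, ln C = 1.97842.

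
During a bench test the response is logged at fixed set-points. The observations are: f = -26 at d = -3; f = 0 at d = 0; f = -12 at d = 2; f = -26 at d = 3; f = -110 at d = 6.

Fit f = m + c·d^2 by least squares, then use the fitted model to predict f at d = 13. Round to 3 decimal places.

f̂ = -517.609

Compute the Gram sums: Σ1 = 5, Σd^2 = 58, Σd^2·d^2 = 1474.
For Mᵀf: Σf = -174, Σd^2·f = -4476.
MᵀM·[m, c]ᵀ = Mᵀf becomes [[5, 58]; [58, 1474]]·[m, c]ᵀ = [-174, -4476]ᵀ.
Eliminating c: 1474·(row 1) − 58·(row 2) gives 4006·m = 1474·(-174) − 58·(-4476) = 3132, so m = 1566/2003.
Then c = ((-4476) − 58·(1566/2003))/1474 = -6144/2003.
At d = 13: f̂ = (1566/2003)·(1) + (-6144/2003)·(169) = -1036770/2003.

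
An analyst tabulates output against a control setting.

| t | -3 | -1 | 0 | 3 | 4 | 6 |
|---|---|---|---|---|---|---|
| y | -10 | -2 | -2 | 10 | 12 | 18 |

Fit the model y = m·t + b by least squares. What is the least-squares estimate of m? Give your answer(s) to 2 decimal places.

The normal equations are: 71·m + 9·b = 218;  9·m + 6·b = 26.
(Σt·t = 71, Σt = 9, Σ1 = 6, Σt·y = 218, Σy = 26.)
Eliminating b: 6·(row 1) − 9·(row 2) gives 345·m = 6·218 − 9·26 = 1074, so m = 358/115.
Then b = (26 − 9·(358/115))/6 = -116/345.

m = 3.11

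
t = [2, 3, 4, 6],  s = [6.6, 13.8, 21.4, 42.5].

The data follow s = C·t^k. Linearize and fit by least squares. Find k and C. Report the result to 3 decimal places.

k = 1.684, C = 2.093

With ln sᵢ as the transformed response and ln tᵢ as the regressor:
Σln t = 4.9698, Σ(ln t)² = 6.8196, Σln s = 11.3246, Σln t·ln s = 15.1565.
Equations: 6.8196·k + 4.9698·ln C = 15.1565;  4.9698·k + 4·ln C = 11.3246.
Δ = 6.8196·4 − (4.9698)² = 2.5794; k = (15.1565·4 − 4.9698·11.3246)/2.5794 = 1.68434, ln C = (6.8196·11.3246 − 4.9698·15.1565)/2.5794 = 0.73845, so C = exp(0.73845) = 2.09269.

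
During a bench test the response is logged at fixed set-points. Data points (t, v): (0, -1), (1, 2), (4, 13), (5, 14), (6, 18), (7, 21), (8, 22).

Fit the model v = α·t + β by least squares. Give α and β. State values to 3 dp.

Compute the Gram sums: Σt·t = 191, Σt = 31, Σ1 = 7.
Moment sums: Σt·v = 555, Σv = 89.
Δ = 191·7 − 31² = 376.
α = (555·7 − 31·89)/376 = 563/188; β = (191·89 − 31·555)/376 = -103/188.

α = 2.995, β = -0.548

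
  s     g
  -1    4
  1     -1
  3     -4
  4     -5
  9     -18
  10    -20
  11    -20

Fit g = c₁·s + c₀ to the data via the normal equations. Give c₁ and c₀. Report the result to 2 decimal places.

Entries of MᵀM: Σs·s = 329, Σs = 37, Σ1 = 7.
Moment sums: Σs·g = -619, Σg = -64.
Normal equations: [[329, 37]; [37, 7]]·[c₁, c₀]ᵀ = [-619, -64]ᵀ.
Δ = 329·7 − 37² = 934.
c₁ = ((-619)·7 − 37·(-64))/934 = -1965/934; c₀ = (329·(-64) − 37·(-619))/934 = 1847/934.

c₁ = -2.10, c₀ = 1.98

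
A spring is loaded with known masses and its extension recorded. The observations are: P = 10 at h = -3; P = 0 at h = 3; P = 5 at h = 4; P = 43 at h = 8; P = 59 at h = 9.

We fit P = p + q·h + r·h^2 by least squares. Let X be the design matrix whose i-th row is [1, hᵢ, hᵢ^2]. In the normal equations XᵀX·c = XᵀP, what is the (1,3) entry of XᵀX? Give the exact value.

179

Row 1 ↔ basis 1, column 3 ↔ basis h^2, so (XᵀX)_{1,3} = Σᵢ h^2 = (1)·(9) + (1)·(9) + (1)·(16) + (1)·(64) + (1)·(81) = 179.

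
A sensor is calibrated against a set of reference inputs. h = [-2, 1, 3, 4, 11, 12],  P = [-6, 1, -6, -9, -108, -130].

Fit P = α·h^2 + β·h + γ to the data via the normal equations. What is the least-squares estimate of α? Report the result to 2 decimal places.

With design matrix M, MᵀM = [[35731, 3143, 295]; [3143, 295, 29]; [295, 29, 6]] and MᵀP = [-32009, -2789, -258]ᵀ.
Inverting the 3×3 Gram matrix, [α, β, γ]ᵀ = [-206477/202776, 270451/202776, 20873/33796]ᵀ.

α = -1.02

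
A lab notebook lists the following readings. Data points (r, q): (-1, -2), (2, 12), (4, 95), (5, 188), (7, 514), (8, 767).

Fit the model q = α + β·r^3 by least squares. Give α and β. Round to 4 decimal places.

α = -0.2162, β = 1.4989

Entries of XᵀX: Σ1 = 6, Σr^3 = 1051, Σr^3·r^3 = 399579.
Right-hand side: Σq = 1574, Σr^3·q = 598684.
Normal equations: [[6, 1051]; [1051, 399579]]·[α, β]ᵀ = [1574, 598684]ᵀ.
det = 6·399579 − 1051² = 1292873.
α = (1574·399579 − 1051·598684)/1292873 = -279538/1292873; β = (6·598684 − 1051·1574)/1292873 = 1937830/1292873.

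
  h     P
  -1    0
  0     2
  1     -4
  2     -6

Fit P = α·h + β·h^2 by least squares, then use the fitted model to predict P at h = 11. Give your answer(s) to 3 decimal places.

Setting ∂/∂α … = 0 gives: 6·α + 8·β = -16;  8·α + 18·β = -28.
(Σh·h = 6, Σh·h^2 = 8, Σh^2·h^2 = 18, Σh·P = -16, Σh^2·P = -28.)
det = 6·18 − 8² = 44.
α = ((-16)·18 − 8·(-28))/44 = -16/11; β = (6·(-28) − 8·(-16))/44 = -10/11.
At h = 11: P̂ = (-16/11)·(11) + (-10/11)·(121) = -126.

P̂ = -126.000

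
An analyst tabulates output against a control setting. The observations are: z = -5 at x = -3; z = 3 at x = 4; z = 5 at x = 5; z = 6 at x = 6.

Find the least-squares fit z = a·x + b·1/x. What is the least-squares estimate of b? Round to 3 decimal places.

b = 5.848

AᵀA·[a, b]ᵀ = Aᵀz reads: 86·a + 4·b = 88;  4·a + (869/3600)·b = 53/12.
Eliminating b: (869/3600)·(row 1) − 4·(row 2) gives (8567/1800)·a = (869/3600)·88 − 4·(53/12) = 1609/450, so a = 6436/8567.
Then b = ((53/12) − 4·(6436/8567))/(869/3600) = 50100/8567.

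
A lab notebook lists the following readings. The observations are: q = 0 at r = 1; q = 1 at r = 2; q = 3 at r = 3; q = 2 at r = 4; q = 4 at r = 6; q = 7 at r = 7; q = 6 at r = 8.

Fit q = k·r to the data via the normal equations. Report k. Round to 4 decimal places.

k = 0.7821

XᵀX·[k]ᵀ = Xᵀq reads: 179·k = 140.
(Σr·r = 179, Σr·q = 140.)
Hence k = 140 / 179 ≈ 0.782123.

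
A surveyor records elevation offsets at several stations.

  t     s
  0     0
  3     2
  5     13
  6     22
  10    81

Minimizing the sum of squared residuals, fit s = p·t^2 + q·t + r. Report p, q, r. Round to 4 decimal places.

The normal equations are: 12002·p + 1368·q + 170·r = 9235;  1368·p + 170·q + 24·r = 1013;  170·p + 24·q + 5·r = 118.
(Σt^2·t^2 = 12002, Σt^2·t = 1368, Σt^2 = 170, Σt·t = 170, Σt = 24, Σ1 = 5, Σt^2·s = 9235, Σt·s = 1013, Σs = 118.)
Solving the 3×3 system (Gaussian elimination) gives p = 33081/30218, q = -86959/30218, r = 2897/15109.

p = 1.0947, q = -2.8777, r = 0.1917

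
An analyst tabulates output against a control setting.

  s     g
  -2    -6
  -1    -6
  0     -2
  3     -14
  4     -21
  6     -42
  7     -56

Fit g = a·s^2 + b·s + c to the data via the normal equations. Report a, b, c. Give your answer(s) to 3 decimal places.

a = -1.021, b = -0.351, c = -3.382

Normal-equation sums: Σs^2·s^2 = 4051, Σs^2·s = 641, Σs^2 = 115, Σs·s = 115, Σs = 17, Σ1 = 7.
Moment sums: Σs^2·g = -4748, Σs·g = -752, Σg = -147.
Inverting the 3×3 Gram matrix, [a, b, c]ᵀ = [-943/924, -27/77, -3125/924]ᵀ.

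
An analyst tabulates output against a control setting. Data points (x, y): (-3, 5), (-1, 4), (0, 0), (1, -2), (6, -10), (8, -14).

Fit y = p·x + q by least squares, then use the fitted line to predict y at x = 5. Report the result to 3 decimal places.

Compute the Gram sums: Σx·x = 111, Σx = 11, Σ1 = 6.
For Aᵀy: Σx·y = -193, Σy = -17.
Δ = 111·6 − 11² = 545.
p = ((-193)·6 − 11·(-17))/545 = -971/545; q = (111·(-17) − 11·(-193))/545 = 236/545.
At x = 5: ŷ = (-971/545)·(5) + (236/545)·(1) = -4619/545.

ŷ = -8.475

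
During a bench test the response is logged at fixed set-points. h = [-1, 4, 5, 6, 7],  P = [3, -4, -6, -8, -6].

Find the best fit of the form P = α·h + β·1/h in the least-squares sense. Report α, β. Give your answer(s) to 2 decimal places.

α = -1.02, β = -2.01

Setting ∂/∂α … = 0 gives: 127·α + 5·β = -139;  5·α + (202981/176400)·β = -776/105.
(Σh·h = 127, Σh·1/h = 5, Σ1/h·1/h = 202981/176400, Σh·P = -139, Σ1/h·P = -776/105.)
Δ = 127·(202981/176400) − 5² = 21368587/176400.
α = ((-139)·(202981/176400) − 5·(-776/105))/(21368587/176400) = -21695959/21368587; β = (127·(-776/105) − 5·(-139))/(21368587/176400) = -42969360/21368587.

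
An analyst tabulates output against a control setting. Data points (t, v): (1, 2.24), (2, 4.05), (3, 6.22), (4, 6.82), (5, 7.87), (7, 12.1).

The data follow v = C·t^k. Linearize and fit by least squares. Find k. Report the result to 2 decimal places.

k = 0.83

Linearized form: ln v = k·ln t + ln C. From the 6 transformed points,
Σln t = 6.7334, Σ(ln t)² = 9.9861, Σln v = 10.5091, Σln t·ln v = 13.8109.
Equations: 9.9861·k + 6.7334·ln C = 13.8109;  6.7334·k + 6·ln C = 10.5091.
Δ = 9.9861·6 − (6.7334)² = 14.5777; k = (13.8109·6 − 6.7334·10.5091)/14.5777 = 0.83029, ln C = (9.9861·10.5091 − 6.7334·13.8109)/14.5777 = 0.81974.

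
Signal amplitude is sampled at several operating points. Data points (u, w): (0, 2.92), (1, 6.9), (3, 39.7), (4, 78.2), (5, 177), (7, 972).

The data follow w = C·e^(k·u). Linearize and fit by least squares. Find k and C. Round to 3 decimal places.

Let Y = ln w. Fitting Y = k·u + ln C by least squares:
AᵀA = [[100.0000, 20.0000]; [20.0000, 6]], rhs = [104.4489, 23.0992]ᵀ  (here Σu = 20.0000, Σ(u)² = 100.0000, Σln w = 23.0992, Σu·ln w = 104.4489).
Δ = 100.0000·6 − (20.0000)² = 200.0000; k = (104.4489·6 − 20.0000·23.0992)/200.0000 = 0.82354, ln C = (100.0000·23.0992 − 20.0000·104.4489)/200.0000 = 1.10473, so C = exp(1.10473) = 3.01840.

k = 0.824, C = 3.018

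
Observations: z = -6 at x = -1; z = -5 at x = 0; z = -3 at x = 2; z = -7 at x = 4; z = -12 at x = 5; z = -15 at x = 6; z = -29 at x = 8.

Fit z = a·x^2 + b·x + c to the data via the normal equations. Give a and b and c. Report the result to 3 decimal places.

a = -0.580, b = 1.560, c = -4.261

Compute the Gram sums: Σx^2·x^2 = 6290, Σx^2·x = 924, Σx^2 = 146, Σx·x = 146, Σx = 24, Σ1 = 7.
Moment sums: Σx^2·z = -2826, Σx·z = -410, Σz = -77.
So MᵀM·[a, b, c]ᵀ = Mᵀz: [[6290, 924, 146]; [924, 146, 24]; [146, 24, 7]]·[a, b, c]ᵀ = [-2826, -410, -77]ᵀ.
Inverting the 3×3 Gram matrix, [a, b, c]ᵀ = [-27844/48041, 74959/48041, -204707/48041]ᵀ.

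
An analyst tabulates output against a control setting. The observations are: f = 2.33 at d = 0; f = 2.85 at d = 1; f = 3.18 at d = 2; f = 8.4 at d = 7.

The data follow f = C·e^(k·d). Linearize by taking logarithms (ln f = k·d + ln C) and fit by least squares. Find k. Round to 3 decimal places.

Linearized form: ln f = k·d + ln C. From the 4 transformed points,
Σd = 10.0000, Σ(d)² = 54.0000, Σln f = 5.1783, Σd·ln f = 18.2587.
Normal system: [[54.0000, 10.0000]; [10.0000, 4]]·[k, ln C]ᵀ = [18.2587, 5.1783]ᵀ.
Slope k = (n·Σd·ln f − Σd·Σln f)/(n·Σ(d)² − (Σd)²) = (4·18.2587 − 10.0000·5.1783)/116.0000 = 0.18321; ln C = (Σln f − k·Σd)/n = 0.83656.

k = 0.183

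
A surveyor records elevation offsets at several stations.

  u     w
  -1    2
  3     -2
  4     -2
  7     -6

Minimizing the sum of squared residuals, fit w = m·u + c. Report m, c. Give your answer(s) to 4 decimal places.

m = -0.9771, c = 1.1756

Normal-equation sums: Σu·u = 75, Σu = 13, Σ1 = 4.
Right-hand side: Σu·w = -58, Σw = -8.
Eliminating c: 4·(row 1) − 13·(row 2) gives 131·m = 4·(-58) − 13·(-8) = -128, so m = -128/131.
Then c = ((-8) − 13·(-128/131))/4 = 154/131.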